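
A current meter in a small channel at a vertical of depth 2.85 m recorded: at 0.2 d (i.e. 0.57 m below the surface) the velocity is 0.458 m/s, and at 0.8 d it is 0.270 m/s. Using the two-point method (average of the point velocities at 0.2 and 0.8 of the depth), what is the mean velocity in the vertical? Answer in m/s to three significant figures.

v̄ = (0.458 + 0.270) / 2 = 0.3640 m/s

0.364 m/s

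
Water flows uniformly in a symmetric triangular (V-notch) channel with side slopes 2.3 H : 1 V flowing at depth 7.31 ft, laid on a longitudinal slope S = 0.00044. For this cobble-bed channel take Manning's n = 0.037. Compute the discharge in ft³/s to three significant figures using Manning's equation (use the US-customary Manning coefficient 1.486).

A = z·y² = 2.3×7.31² = 122.9 ft²
P = 2y√(1+z²) = 2×7.31×√(1+2.3²) = 36.67 ft
R = A/P = 122.9/36.67 = 3.352 ft
Q = (1.486/n)·A·R^(2/3)·S^(1/2) = (1.486/0.037) × 122.9 × 3.352^(2/3) × 0.00044^(1/2) = 231.9 ft³/s

232 ft³/s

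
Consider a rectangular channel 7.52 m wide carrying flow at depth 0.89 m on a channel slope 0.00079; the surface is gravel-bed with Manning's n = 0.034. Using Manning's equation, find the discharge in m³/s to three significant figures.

4.44 m³/s

A = b·y = 7.52 × 0.89 = 6.693 m²
P = b + 2y = 7.52 + 2×0.89 = 9.300 m
R = A/P = 6.693/9.300 = 0.7197 m
Q = (1/n)·A·R^(2/3)·S^(1/2) = (1/0.034) × 6.693 × 0.7197^(2/3) × 0.00079^(1/2) = 4.443 m³/s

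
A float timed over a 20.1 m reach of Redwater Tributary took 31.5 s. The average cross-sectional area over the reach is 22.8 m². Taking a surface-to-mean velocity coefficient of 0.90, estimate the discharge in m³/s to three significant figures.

v_surface = L / t̄ = 20.1 / 31.5 = 0.6381 m/s
v_mean = 0.90 × 0.6381 = 0.5743 m/s
Q = A × v_mean = 22.8 × 0.5743 = 13.09 m³/s

13.1 m³/s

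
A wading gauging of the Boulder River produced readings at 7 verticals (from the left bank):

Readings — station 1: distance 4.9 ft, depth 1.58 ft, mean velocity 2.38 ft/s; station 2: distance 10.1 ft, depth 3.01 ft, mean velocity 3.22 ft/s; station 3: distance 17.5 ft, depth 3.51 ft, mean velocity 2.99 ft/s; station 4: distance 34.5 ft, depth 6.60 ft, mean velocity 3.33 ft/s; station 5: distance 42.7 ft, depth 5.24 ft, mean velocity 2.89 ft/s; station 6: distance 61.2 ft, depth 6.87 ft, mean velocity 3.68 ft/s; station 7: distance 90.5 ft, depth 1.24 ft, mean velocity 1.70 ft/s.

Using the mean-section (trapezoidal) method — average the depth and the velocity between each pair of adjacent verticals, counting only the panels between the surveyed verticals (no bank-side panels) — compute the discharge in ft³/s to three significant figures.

1220 ft³/s

Panel 1-2: Δb = 5.2 ft, d̄ = (1.58+3.01)/2 = 2.295, v̄ = (2.38+3.22)/2 = 2.8 → q = 5.2×2.295×2.8 = 33.42 ft³/s
Panel 2-3: Δb = 7.4 ft, d̄ = (3.01+3.51)/2 = 3.26, v̄ = (3.22+2.99)/2 = 3.105 → q = 7.4×3.26×3.105 = 74.91 ft³/s
Panel 3-4: Δb = 17 ft, d̄ = (3.51+6.60)/2 = 5.055, v̄ = (2.99+3.33)/2 = 3.16 → q = 17×5.055×3.16 = 271.6 ft³/s
Panel 4-5: Δb = 8.2 ft, d̄ = (6.60+5.24)/2 = 5.92, v̄ = (3.33+2.89)/2 = 3.11 → q = 8.2×5.92×3.11 = 151.0 ft³/s
Panel 5-6: Δb = 18.5 ft, d̄ = (5.24+6.87)/2 = 6.055, v̄ = (2.89+3.68)/2 = 3.285 → q = 18.5×6.055×3.285 = 368.0 ft³/s
Panel 6-7: Δb = 29.3 ft, d̄ = (6.87+1.24)/2 = 4.055, v̄ = (3.68+1.70)/2 = 2.69 → q = 29.3×4.055×2.69 = 319.6 ft³/s
Q = Σ q = 1218 ft³/s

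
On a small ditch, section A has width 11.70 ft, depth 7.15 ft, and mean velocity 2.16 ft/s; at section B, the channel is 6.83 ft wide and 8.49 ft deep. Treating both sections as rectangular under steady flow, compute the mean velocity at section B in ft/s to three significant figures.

Q = A₁V₁ = (11.70×7.15) × 2.16 = 180.7 ft³/s
A₂ = 6.83 × 8.49 = 57.99 ft²
V₂ = Q/A₂ = 180.7/57.99 = 3.116 ft/s

3.12 ft/s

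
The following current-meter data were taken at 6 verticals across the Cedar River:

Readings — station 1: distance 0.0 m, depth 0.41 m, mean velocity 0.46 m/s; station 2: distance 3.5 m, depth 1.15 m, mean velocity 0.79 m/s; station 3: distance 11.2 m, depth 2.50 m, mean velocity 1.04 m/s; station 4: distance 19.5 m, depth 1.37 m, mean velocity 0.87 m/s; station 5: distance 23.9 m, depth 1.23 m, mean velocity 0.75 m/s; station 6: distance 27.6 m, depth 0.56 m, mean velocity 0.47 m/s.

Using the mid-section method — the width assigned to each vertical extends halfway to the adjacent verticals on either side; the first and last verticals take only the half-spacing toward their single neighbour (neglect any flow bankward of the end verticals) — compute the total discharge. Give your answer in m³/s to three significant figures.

w_1 = (3.5 − 0.0)/2 = 1.75 m; q_1 = 0.46 × 0.41 × 1.75 = 0.3301 m³/s
w_2 = (11.2 − 0.0)/2 = 5.6 m; q_2 = 0.79 × 1.15 × 5.6 = 5.088 m³/s
w_3 = (19.5 − 3.5)/2 = 8 m; q_3 = 1.04 × 2.50 × 8 = 20.80 m³/s
w_4 = (23.9 − 11.2)/2 = 6.35 m; q_4 = 0.87 × 1.37 × 6.35 = 7.569 m³/s
w_5 = (27.6 − 19.5)/2 = 4.05 m; q_5 = 0.75 × 1.23 × 4.05 = 3.736 m³/s
w_6 = (27.6 − 23.9)/2 = 1.85 m; q_6 = 0.47 × 0.56 × 1.85 = 0.4869 m³/s
Q = Σ qᵢ = 38.01 m³/s

38.0 m³/s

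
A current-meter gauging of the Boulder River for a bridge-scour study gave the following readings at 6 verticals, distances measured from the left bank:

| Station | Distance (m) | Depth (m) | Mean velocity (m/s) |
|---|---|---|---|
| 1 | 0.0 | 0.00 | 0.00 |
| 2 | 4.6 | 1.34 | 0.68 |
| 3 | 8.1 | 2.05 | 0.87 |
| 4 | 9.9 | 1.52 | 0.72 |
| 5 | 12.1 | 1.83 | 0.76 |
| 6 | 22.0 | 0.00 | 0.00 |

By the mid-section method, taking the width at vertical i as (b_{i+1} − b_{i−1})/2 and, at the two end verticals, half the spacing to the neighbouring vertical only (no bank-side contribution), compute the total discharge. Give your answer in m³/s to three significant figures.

w_2 = (8.1 − 0.0)/2 = 4.05 m; q_2 = 0.68 × 1.34 × 4.05 = 3.690 m³/s
w_3 = (9.9 − 4.6)/2 = 2.65 m; q_3 = 0.87 × 2.05 × 2.65 = 4.726 m³/s
w_4 = (12.1 − 8.1)/2 = 2 m; q_4 = 0.72 × 1.52 × 2 = 2.189 m³/s
w_5 = (22.0 − 9.9)/2 = 6.05 m; q_5 = 0.76 × 1.83 × 6.05 = 8.414 m³/s
Stations 1, 6 contribute zero (depth or velocity is 0).
Q = Σ qᵢ = 19.02 m³/s

19.0 m³/s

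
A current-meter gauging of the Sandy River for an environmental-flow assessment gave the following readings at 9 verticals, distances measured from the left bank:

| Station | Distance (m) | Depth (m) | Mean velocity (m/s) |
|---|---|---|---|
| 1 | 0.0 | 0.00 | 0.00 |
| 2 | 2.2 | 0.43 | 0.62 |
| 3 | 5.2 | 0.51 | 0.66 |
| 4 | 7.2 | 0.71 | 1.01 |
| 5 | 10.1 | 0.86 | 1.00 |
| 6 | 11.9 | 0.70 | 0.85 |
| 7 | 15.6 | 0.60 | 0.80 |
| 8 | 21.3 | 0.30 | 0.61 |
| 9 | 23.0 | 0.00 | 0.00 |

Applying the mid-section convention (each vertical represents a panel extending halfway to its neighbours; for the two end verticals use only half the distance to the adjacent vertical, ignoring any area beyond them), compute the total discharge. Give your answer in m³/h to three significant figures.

35600 m³/h

w_2 = (5.2 − 0.0)/2 = 2.6 m; q_2 = 0.62 × 0.43 × 2.6 = 0.6932 m³/s
w_3 = (7.2 − 2.2)/2 = 2.5 m; q_3 = 0.66 × 0.51 × 2.5 = 0.8415 m³/s
w_4 = (10.1 − 5.2)/2 = 2.45 m; q_4 = 1.01 × 0.71 × 2.45 = 1.757 m³/s
w_5 = (11.9 − 7.2)/2 = 2.35 m; q_5 = 1.00 × 0.86 × 2.35 = 2.021 m³/s
w_6 = (15.6 − 10.1)/2 = 2.75 m; q_6 = 0.85 × 0.70 × 2.75 = 1.636 m³/s
w_7 = (21.3 − 11.9)/2 = 4.7 m; q_7 = 0.80 × 0.60 × 4.7 = 2.256 m³/s
w_8 = (23.0 − 15.6)/2 = 3.7 m; q_8 = 0.61 × 0.30 × 3.7 = 0.6771 m³/s
Stations 1, 9 contribute zero (depth or velocity is 0).
Q = Σ qᵢ = 9.882 m³/s
= 9.882 × 3600 = 35570 m³/h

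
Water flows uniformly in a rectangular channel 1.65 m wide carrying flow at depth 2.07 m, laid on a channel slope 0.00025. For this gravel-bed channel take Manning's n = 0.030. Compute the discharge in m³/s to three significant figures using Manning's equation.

1.27 m³/s

A = b·y = 1.65 × 2.07 = 3.416 m²
P = b + 2y = 1.65 + 2×2.07 = 5.790 m
R = A/P = 3.416/5.790 = 0.5899 m
Q = (1/n)·A·R^(2/3)·S^(1/2) = (1/0.030) × 3.416 × 0.5899^(2/3) × 0.00025^(1/2) = 1.266 m³/s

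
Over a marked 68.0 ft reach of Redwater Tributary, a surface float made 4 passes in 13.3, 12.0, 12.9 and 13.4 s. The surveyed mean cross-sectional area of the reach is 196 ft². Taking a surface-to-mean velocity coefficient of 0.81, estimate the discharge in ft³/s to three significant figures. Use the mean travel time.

t̄ = (13.3 + 12.0 + 12.9 + 13.4) / 4 = 12.9 s
v_surface = L / t̄ = 68.0 / 12.9 = 5.271 ft/s
v_mean = 0.81 × 5.271 = 4.270 ft/s
Q = A × v_mean = 196 × 4.270 = 836.9 ft³/s

837 ft³/s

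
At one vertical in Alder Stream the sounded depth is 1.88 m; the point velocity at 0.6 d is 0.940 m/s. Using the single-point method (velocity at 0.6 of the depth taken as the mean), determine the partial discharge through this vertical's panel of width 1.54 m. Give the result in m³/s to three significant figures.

v̄ = v₀.₆ = 0.940 m/s
q = v̄ × d × w = 0.9400 × 1.88 × 1.54 = 2.721 m³/s

2.72 m³/s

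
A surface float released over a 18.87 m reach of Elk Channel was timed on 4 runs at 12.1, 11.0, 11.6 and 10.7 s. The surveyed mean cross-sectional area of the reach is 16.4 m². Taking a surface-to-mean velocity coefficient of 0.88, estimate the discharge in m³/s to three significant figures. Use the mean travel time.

24.0 m³/s

t̄ = (12.1 + 11.0 + 11.6 + 10.7) / 4 = 11.35 s
v_surface = L / t̄ = 18.87 / 11.35 = 1.663 m/s
v_mean = 0.88 × 1.663 = 1.463 m/s
Q = A × v_mean = 16.4 × 1.463 = 23.99 m³/s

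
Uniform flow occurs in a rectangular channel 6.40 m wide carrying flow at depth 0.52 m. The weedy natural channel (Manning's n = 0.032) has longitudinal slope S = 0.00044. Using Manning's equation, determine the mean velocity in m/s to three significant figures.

A = b·y = 6.40 × 0.52 = 3.328 m²
P = b + 2y = 6.40 + 2×0.52 = 7.440 m
R = A/P = 3.328/7.440 = 0.4473 m
Q = (1/n)·A·R^(2/3)·S^(1/2) = (1/0.032) × 3.328 × 0.4473^(2/3) × 0.00044^(1/2) = 1.276 m³/s
V = Q/A = 1.276/3.328 = 0.3834 m/s

0.383 m/s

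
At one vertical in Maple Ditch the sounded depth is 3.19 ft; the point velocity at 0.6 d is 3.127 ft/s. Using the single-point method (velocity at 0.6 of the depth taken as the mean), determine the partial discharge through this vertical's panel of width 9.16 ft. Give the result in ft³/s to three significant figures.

91.4 ft³/s

v̄ = v₀.₆ = 3.127 ft/s
q = v̄ × d × w = 3.127 × 3.19 × 9.16 = 91.37 ft³/s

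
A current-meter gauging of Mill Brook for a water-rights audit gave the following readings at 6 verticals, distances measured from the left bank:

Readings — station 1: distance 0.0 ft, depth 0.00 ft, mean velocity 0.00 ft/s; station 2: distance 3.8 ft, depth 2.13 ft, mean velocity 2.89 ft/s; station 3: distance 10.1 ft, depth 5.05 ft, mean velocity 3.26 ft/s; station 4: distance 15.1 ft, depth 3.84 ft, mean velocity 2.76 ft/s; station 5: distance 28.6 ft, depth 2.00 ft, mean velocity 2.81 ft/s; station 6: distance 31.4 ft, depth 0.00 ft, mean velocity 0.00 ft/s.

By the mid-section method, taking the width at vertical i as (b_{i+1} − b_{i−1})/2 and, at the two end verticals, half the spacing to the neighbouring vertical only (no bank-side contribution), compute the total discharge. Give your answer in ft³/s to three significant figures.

w_2 = (10.1 − 0.0)/2 = 5.05 ft; q_2 = 2.89 × 2.13 × 5.05 = 31.09 ft³/s
w_3 = (15.1 − 3.8)/2 = 5.65 ft; q_3 = 3.26 × 5.05 × 5.65 = 93.02 ft³/s
w_4 = (28.6 − 10.1)/2 = 9.25 ft; q_4 = 2.76 × 3.84 × 9.25 = 98.04 ft³/s
w_5 = (31.4 − 15.1)/2 = 8.15 ft; q_5 = 2.81 × 2.00 × 8.15 = 45.80 ft³/s
Stations 1, 6 contribute zero (depth or velocity is 0).
Q = Σ qᵢ = 267.9 ft³/s

268 ft³/s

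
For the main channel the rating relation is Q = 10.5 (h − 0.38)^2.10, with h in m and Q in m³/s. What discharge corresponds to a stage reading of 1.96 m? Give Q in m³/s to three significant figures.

Q = 10.5 × (1.96 − 0.38)^2.10 = 10.5 × 1.58^2.10 = 27.44 m³/s

27.4 m³/s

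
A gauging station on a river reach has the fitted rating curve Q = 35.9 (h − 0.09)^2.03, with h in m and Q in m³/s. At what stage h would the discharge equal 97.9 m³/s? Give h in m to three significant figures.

h − h₀ = (Q/C)^(1/b) = (97.9/35.9)^(1/2.03) = 1.639 m
h = 0.09 + 1.639 = 1.729 m

1.73 m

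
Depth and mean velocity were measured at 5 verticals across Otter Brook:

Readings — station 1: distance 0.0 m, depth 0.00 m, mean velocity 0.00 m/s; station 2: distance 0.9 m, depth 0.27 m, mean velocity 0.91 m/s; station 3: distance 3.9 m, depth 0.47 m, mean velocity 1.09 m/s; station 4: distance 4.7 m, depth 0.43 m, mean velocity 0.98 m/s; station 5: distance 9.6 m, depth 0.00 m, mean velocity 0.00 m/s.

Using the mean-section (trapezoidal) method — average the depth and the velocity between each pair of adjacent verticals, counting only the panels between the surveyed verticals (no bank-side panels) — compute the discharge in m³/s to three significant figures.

2.05 m³/s

Panel 1-2: Δb = 0.9 m, d̄ = (0.00+0.27)/2 = 0.135, v̄ = (0.00+0.91)/2 = 0.455 → q = 0.9×0.135×0.455 = 0.05528 m³/s
Panel 2-3: Δb = 3 m, d̄ = (0.27+0.47)/2 = 0.37, v̄ = (0.91+1.09)/2 = 1 → q = 3×0.37×1 = 1.110 m³/s
Panel 3-4: Δb = 0.8 m, d̄ = (0.47+0.43)/2 = 0.45, v̄ = (1.09+0.98)/2 = 1.035 → q = 0.8×0.45×1.035 = 0.3726 m³/s
Panel 4-5: Δb = 4.9 m, d̄ = (0.43+0.00)/2 = 0.215, v̄ = (0.98+0.00)/2 = 0.49 → q = 4.9×0.215×0.49 = 0.5162 m³/s
Q = Σ q = 2.054 m³/s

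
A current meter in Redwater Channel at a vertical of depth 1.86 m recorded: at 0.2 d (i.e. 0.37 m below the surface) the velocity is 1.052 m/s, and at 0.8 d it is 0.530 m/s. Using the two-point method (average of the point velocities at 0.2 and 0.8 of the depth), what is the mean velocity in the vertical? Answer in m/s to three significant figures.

0.791 m/s

v̄ = (1.052 + 0.530) / 2 = 0.7910 m/s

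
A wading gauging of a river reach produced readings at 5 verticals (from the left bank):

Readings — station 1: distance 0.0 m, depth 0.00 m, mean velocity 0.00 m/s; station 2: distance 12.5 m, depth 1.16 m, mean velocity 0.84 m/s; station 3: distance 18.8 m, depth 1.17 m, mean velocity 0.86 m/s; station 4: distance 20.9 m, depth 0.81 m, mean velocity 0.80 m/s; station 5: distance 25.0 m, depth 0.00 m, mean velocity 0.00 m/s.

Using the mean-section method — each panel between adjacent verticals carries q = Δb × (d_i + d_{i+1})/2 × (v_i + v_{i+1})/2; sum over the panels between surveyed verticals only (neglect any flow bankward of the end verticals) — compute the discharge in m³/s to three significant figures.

11.7 m³/s

Panel 1-2: Δb = 12.5 m, d̄ = (0.00+1.16)/2 = 0.58, v̄ = (0.00+0.84)/2 = 0.42 → q = 12.5×0.58×0.42 = 3.045 m³/s
Panel 2-3: Δb = 6.3 m, d̄ = (1.16+1.17)/2 = 1.165, v̄ = (0.84+0.86)/2 = 0.85 → q = 6.3×1.165×0.85 = 6.239 m³/s
Panel 3-4: Δb = 2.1 m, d̄ = (1.17+0.81)/2 = 0.99, v̄ = (0.86+0.80)/2 = 0.83 → q = 2.1×0.99×0.83 = 1.726 m³/s
Panel 4-5: Δb = 4.1 m, d̄ = (0.81+0.00)/2 = 0.405, v̄ = (0.80+0.00)/2 = 0.4 → q = 4.1×0.405×0.4 = 0.6642 m³/s
Q = Σ q = 11.67 m³/s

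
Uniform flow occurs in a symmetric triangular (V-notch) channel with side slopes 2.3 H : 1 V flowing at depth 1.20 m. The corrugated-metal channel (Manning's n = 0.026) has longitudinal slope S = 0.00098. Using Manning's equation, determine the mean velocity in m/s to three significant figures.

0.808 m/s

A = z·y² = 2.3×1.20² = 3.312 m²
P = 2y√(1+z²) = 2×1.20×√(1+2.3²) = 6.019 m
R = A/P = 3.312/6.019 = 0.5502 m
Q = (1/n)·A·R^(2/3)·S^(1/2) = (1/0.026) × 3.312 × 0.5502^(2/3) × 0.00098^(1/2) = 2.678 m³/s
V = Q/A = 2.678/3.312 = 0.8085 m/s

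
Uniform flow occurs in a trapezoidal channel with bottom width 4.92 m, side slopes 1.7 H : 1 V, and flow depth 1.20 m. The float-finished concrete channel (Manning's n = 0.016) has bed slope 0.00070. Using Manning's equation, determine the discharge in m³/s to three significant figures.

A = (b + z·y)·y = (4.92 + 1.7×1.20)×1.20 = 8.352 m²
P = b + 2y√(1+z²) = 4.92 + 2×1.20×√(1+1.7²) = 9.654 m
R = A/P = 8.352/9.654 = 0.8652 m
Q = (1/n)·A·R^(2/3)·S^(1/2) = (1/0.016) × 8.352 × 0.8652^(2/3) × 0.00070^(1/2) = 12.54 m³/s

12.5 m³/s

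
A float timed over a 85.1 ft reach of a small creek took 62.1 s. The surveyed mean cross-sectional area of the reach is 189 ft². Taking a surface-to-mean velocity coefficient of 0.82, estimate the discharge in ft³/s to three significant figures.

212 ft³/s

v_surface = L / t̄ = 85.1 / 62.1 = 1.370 ft/s
v_mean = 0.82 × 1.370 = 1.124 ft/s
Q = A × v_mean = 189 × 1.124 = 212.4 ft³/s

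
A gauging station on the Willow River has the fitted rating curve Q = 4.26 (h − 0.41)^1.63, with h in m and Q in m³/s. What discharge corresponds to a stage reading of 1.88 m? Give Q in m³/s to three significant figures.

7.98 m³/s

Q = 4.26 × (1.88 − 0.41)^1.63 = 4.26 × 1.47^1.63 = 7.982 m³/s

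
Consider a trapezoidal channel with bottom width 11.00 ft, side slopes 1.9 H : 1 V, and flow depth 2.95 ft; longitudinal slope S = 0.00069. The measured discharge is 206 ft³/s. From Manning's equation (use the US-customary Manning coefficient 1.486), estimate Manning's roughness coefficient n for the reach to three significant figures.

A = (b + z·y)·y = (11.00 + 1.9×2.95)×2.95 = 48.98 ft²
P = b + 2y√(1+z²) = 11.00 + 2×2.95×√(1+1.9²) = 23.67 ft
R = A/P = 48.98/23.67 = 2.070 ft
n = (1.486/Q)·A·R^(2/3)·S^(1/2) = (1.486/206) × 48.98 × 1.624 × 0.02627 = 0.01507

0.0151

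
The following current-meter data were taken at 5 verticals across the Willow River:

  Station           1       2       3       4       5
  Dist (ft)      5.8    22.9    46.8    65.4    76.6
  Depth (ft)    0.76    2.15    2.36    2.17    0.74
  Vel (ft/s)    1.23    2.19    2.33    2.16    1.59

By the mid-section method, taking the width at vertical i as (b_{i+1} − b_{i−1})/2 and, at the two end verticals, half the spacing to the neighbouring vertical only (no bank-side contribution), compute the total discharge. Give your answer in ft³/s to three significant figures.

298 ft³/s

w_1 = (22.9 − 5.8)/2 = 8.55 ft; q_1 = 1.23 × 0.76 × 8.55 = 7.993 ft³/s
w_2 = (46.8 − 5.8)/2 = 20.5 ft; q_2 = 2.19 × 2.15 × 20.5 = 96.52 ft³/s
w_3 = (65.4 − 22.9)/2 = 21.25 ft; q_3 = 2.33 × 2.36 × 21.25 = 116.8 ft³/s
w_4 = (76.6 − 46.8)/2 = 14.9 ft; q_4 = 2.16 × 2.17 × 14.9 = 69.84 ft³/s
w_5 = (76.6 − 65.4)/2 = 5.6 ft; q_5 = 1.59 × 0.74 × 5.6 = 6.589 ft³/s
Q = Σ qᵢ = 297.8 ft³/s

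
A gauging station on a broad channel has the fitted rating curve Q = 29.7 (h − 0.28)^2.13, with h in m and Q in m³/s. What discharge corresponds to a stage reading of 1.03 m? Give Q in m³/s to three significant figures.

Q = 29.7 × (1.03 − 0.28)^2.13 = 29.7 × 0.75^2.13 = 16.09 m³/s

16.1 m³/s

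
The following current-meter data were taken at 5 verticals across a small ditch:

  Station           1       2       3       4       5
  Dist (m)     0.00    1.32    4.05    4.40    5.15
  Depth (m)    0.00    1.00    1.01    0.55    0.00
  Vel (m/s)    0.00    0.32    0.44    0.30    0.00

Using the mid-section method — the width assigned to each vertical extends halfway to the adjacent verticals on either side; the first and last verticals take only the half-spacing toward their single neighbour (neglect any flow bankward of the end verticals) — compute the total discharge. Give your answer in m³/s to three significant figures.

w_2 = (4.05 − 0.00)/2 = 2.025 m; q_2 = 0.32 × 1.00 × 2.025 = 0.6480 m³/s
w_3 = (4.40 − 1.32)/2 = 1.54 m; q_3 = 0.44 × 1.01 × 1.54 = 0.6844 m³/s
w_4 = (5.15 − 4.05)/2 = 0.55 m; q_4 = 0.30 × 0.55 × 0.55 = 0.09075 m³/s
Stations 1, 5 contribute zero (depth or velocity is 0).
Q = Σ qᵢ = 1.423 m³/s

1.42 m³/s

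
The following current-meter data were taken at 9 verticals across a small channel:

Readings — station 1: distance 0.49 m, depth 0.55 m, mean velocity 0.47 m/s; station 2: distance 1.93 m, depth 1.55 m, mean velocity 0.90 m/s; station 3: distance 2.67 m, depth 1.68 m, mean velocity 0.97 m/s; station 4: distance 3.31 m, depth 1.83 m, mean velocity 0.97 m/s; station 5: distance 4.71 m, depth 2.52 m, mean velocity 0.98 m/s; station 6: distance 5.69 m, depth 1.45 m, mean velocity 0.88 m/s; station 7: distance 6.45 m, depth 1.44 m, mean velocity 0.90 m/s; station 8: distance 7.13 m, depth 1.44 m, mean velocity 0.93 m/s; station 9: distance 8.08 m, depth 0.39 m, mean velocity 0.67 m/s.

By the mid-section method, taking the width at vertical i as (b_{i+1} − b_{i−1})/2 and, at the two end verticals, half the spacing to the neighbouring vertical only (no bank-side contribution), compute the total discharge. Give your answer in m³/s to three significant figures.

10.8 m³/s

w_1 = (1.93 − 0.49)/2 = 0.72 m; q_1 = 0.47 × 0.55 × 0.72 = 0.1861 m³/s
w_2 = (2.67 − 0.49)/2 = 1.09 m; q_2 = 0.90 × 1.55 × 1.09 = 1.521 m³/s
w_3 = (3.31 − 1.93)/2 = 0.69 m; q_3 = 0.97 × 1.68 × 0.69 = 1.124 m³/s
w_4 = (4.71 − 2.67)/2 = 1.02 m; q_4 = 0.97 × 1.83 × 1.02 = 1.811 m³/s
w_5 = (5.69 − 3.31)/2 = 1.19 m; q_5 = 0.98 × 2.52 × 1.19 = 2.939 m³/s
w_6 = (6.45 − 4.71)/2 = 0.87 m; q_6 = 0.88 × 1.45 × 0.87 = 1.110 m³/s
w_7 = (7.13 − 5.69)/2 = 0.72 m; q_7 = 0.90 × 1.44 × 0.72 = 0.9331 m³/s
w_8 = (8.08 − 6.45)/2 = 0.815 m; q_8 = 0.93 × 1.44 × 0.815 = 1.091 m³/s
w_9 = (8.08 − 7.13)/2 = 0.475 m; q_9 = 0.67 × 0.39 × 0.475 = 0.1241 m³/s
Q = Σ qᵢ = 10.84 m³/s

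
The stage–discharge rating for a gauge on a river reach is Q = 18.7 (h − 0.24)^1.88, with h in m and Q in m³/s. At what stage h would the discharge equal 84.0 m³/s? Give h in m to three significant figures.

2.46 m

h − h₀ = (Q/C)^(1/b) = (84.0/18.7)^(1/1.88) = 2.224 m
h = 0.24 + 2.224 = 2.464 m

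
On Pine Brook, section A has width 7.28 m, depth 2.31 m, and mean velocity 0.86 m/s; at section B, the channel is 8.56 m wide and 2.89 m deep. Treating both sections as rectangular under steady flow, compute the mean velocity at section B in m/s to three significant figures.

0.585 m/s

Q = A₁V₁ = (7.28×2.31) × 0.86 = 14.46 m³/s
A₂ = 8.56 × 2.89 = 24.74 m²
V₂ = Q/A₂ = 14.46/24.74 = 0.5846 m/s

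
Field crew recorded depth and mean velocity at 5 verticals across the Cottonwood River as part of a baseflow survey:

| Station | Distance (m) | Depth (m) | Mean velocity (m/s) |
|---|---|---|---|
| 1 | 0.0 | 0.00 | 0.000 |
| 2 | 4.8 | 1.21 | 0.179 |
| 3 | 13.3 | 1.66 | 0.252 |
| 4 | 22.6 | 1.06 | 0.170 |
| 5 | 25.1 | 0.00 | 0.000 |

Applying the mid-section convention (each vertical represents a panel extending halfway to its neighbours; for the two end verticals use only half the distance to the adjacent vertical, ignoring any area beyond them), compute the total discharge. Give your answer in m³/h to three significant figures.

22400 m³/h

w_2 = (13.3 − 0.0)/2 = 6.65 m; q_2 = 0.179 × 1.21 × 6.65 = 1.440 m³/s
w_3 = (22.6 − 4.8)/2 = 8.9 m; q_3 = 0.252 × 1.66 × 8.9 = 3.723 m³/s
w_4 = (25.1 − 13.3)/2 = 5.9 m; q_4 = 0.170 × 1.06 × 5.9 = 1.063 m³/s
Stations 1, 5 contribute zero (depth or velocity is 0).
Q = Σ qᵢ = 6.227 m³/s
= 6.227 × 3600 = 22420 m³/h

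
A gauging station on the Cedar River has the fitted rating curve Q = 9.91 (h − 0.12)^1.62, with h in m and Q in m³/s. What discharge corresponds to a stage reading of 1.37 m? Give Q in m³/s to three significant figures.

14.2 m³/s

Q = 9.91 × (1.37 − 0.12)^1.62 = 9.91 × 1.25^1.62 = 14.23 m³/s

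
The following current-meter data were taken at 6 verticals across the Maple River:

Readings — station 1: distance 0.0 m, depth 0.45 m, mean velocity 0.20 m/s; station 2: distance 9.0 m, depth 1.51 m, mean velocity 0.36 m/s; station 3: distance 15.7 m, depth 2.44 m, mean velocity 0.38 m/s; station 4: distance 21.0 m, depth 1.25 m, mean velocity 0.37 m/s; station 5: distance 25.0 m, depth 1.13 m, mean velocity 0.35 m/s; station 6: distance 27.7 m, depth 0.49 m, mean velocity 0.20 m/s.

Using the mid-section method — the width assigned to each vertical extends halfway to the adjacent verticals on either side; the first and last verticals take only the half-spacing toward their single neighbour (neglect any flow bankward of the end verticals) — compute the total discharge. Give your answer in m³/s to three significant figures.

w_1 = (9.0 − 0.0)/2 = 4.5 m; q_1 = 0.20 × 0.45 × 4.5 = 0.4050 m³/s
w_2 = (15.7 − 0.0)/2 = 7.85 m; q_2 = 0.36 × 1.51 × 7.85 = 4.267 m³/s
w_3 = (21.0 − 9.0)/2 = 6 m; q_3 = 0.38 × 2.44 × 6 = 5.563 m³/s
w_4 = (25.0 − 15.7)/2 = 4.65 m; q_4 = 0.37 × 1.25 × 4.65 = 2.151 m³/s
w_5 = (27.7 − 21.0)/2 = 3.35 m; q_5 = 0.35 × 1.13 × 3.35 = 1.325 m³/s
w_6 = (27.7 − 25.0)/2 = 1.35 m; q_6 = 0.20 × 0.49 × 1.35 = 0.1323 m³/s
Q = Σ qᵢ = 13.84 m³/s

13.8 m³/s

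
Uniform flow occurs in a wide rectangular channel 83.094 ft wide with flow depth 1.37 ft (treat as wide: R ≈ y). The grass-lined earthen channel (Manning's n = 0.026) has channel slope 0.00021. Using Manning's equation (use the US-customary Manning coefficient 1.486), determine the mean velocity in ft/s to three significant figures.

1.02 ft/s

A = b·y = 83.094 × 1.37 = 113.8 ft²
Wide channel: R ≈ y = 1.37 ft
Q = (1.486/n)·A·R^(2/3)·S^(1/2) = (1.486/0.026) × 113.8 × 1.370^(2/3) × 0.00021^(1/2) = 116.3 ft³/s
V = Q/A = 116.3/113.8 = 1.022 ft/s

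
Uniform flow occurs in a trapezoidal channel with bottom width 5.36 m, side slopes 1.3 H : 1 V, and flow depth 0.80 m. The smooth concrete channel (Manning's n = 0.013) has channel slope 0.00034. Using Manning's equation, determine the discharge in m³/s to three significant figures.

5.40 m³/s

A = (b + z·y)·y = (5.36 + 1.3×0.80)×0.80 = 5.120 m²
P = b + 2y√(1+z²) = 5.36 + 2×0.80×√(1+1.3²) = 7.984 m
R = A/P = 5.120/7.984 = 0.6413 m
Q = (1/n)·A·R^(2/3)·S^(1/2) = (1/0.013) × 5.120 × 0.6413^(2/3) × 0.00034^(1/2) = 5.400 m³/s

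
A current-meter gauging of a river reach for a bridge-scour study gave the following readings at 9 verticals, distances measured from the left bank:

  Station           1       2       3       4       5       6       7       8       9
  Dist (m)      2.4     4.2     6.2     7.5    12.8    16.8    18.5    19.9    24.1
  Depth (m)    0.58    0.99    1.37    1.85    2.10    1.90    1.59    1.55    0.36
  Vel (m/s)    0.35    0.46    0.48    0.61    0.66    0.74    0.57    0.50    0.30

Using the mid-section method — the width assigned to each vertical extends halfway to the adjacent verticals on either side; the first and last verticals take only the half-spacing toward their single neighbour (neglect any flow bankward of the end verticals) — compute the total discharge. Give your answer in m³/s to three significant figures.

w_1 = (4.2 − 2.4)/2 = 0.9 m; q_1 = 0.35 × 0.58 × 0.9 = 0.1827 m³/s
w_2 = (6.2 − 2.4)/2 = 1.9 m; q_2 = 0.46 × 0.99 × 1.9 = 0.8653 m³/s
w_3 = (7.5 − 4.2)/2 = 1.65 m; q_3 = 0.48 × 1.37 × 1.65 = 1.085 m³/s
w_4 = (12.8 − 6.2)/2 = 3.3 m; q_4 = 0.61 × 1.85 × 3.3 = 3.724 m³/s
w_5 = (16.8 − 7.5)/2 = 4.65 m; q_5 = 0.66 × 2.10 × 4.65 = 6.445 m³/s
w_6 = (18.5 − 12.8)/2 = 2.85 m; q_6 = 0.74 × 1.90 × 2.85 = 4.007 m³/s
w_7 = (19.9 − 16.8)/2 = 1.55 m; q_7 = 0.57 × 1.59 × 1.55 = 1.405 m³/s
w_8 = (24.1 − 18.5)/2 = 2.8 m; q_8 = 0.50 × 1.55 × 2.8 = 2.170 m³/s
w_9 = (24.1 − 19.9)/2 = 2.1 m; q_9 = 0.30 × 0.36 × 2.1 = 0.2268 m³/s
Q = Σ qᵢ = 20.11 m³/s

20.1 m³/s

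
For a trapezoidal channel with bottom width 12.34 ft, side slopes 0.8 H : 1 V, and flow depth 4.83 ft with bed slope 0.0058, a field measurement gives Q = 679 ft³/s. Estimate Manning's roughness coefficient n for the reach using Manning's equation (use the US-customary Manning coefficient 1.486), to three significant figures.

0.0281

A = (b + z·y)·y = (12.34 + 0.8×4.83)×4.83 = 78.27 ft²
P = b + 2y√(1+z²) = 12.34 + 2×4.83×√(1+0.8²) = 24.71 ft
R = A/P = 78.27/24.71 = 3.167 ft
n = (1.486/Q)·A·R^(2/3)·S^(1/2) = (1.486/679) × 78.27 × 2.157 × 0.07616 = 0.02813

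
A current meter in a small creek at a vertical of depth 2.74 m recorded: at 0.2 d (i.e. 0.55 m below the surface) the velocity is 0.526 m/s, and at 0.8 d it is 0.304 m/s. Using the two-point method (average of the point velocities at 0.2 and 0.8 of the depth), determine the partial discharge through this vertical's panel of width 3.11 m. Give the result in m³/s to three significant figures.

3.54 m³/s

v̄ = (0.526 + 0.304) / 2 = 0.4150 m/s
q = v̄ × d × w = 0.4150 × 2.74 × 3.11 = 3.536 m³/s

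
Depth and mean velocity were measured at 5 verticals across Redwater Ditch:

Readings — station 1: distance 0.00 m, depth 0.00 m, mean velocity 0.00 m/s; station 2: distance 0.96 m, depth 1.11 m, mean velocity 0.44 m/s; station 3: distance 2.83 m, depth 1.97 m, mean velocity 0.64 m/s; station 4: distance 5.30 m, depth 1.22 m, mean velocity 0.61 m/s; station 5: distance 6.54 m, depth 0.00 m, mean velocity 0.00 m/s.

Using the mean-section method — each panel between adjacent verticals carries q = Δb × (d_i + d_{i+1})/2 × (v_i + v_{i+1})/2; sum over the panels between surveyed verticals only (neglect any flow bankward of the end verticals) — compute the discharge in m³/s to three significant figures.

Panel 1-2: Δb = 0.96 m, d̄ = (0.00+1.11)/2 = 0.555, v̄ = (0.00+0.44)/2 = 0.22 → q = 0.96×0.555×0.22 = 0.1172 m³/s
Panel 2-3: Δb = 1.87 m, d̄ = (1.11+1.97)/2 = 1.54, v̄ = (0.44+0.64)/2 = 0.54 → q = 1.87×1.54×0.54 = 1.555 m³/s
Panel 3-4: Δb = 2.47 m, d̄ = (1.97+1.22)/2 = 1.595, v̄ = (0.64+0.61)/2 = 0.625 → q = 2.47×1.595×0.625 = 2.462 m³/s
Panel 4-5: Δb = 1.24 m, d̄ = (1.22+0.00)/2 = 0.61, v̄ = (0.61+0.00)/2 = 0.305 → q = 1.24×0.61×0.305 = 0.2307 m³/s
Q = Σ q = 4.365 m³/s

4.37 m³/s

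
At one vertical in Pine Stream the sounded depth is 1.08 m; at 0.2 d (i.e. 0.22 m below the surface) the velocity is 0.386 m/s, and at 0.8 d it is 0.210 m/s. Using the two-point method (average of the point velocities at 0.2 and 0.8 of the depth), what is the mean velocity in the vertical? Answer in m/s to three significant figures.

v̄ = (0.386 + 0.210) / 2 = 0.2980 m/s

0.298 m/s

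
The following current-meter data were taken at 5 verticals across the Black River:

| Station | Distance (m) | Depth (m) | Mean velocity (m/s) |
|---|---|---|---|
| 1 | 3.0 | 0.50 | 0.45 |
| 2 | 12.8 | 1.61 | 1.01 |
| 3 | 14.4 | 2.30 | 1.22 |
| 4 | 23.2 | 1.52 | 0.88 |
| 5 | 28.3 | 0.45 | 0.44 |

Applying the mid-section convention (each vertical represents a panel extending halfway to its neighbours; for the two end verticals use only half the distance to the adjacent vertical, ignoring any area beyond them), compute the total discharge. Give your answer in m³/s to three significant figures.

w_1 = (12.8 − 3.0)/2 = 4.9 m; q_1 = 0.45 × 0.50 × 4.9 = 1.103 m³/s
w_2 = (14.4 − 3.0)/2 = 5.7 m; q_2 = 1.01 × 1.61 × 5.7 = 9.269 m³/s
w_3 = (23.2 − 12.8)/2 = 5.2 m; q_3 = 1.22 × 2.30 × 5.2 = 14.59 m³/s
w_4 = (28.3 − 14.4)/2 = 6.95 m; q_4 = 0.88 × 1.52 × 6.95 = 9.296 m³/s
w_5 = (28.3 − 23.2)/2 = 2.55 m; q_5 = 0.44 × 0.45 × 2.55 = 0.5049 m³/s
Q = Σ qᵢ = 34.76 m³/s

34.8 m³/s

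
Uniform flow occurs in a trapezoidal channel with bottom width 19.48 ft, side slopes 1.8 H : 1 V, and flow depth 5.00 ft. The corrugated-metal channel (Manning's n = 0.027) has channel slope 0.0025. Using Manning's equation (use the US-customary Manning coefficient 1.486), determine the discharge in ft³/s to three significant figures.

A = (b + z·y)·y = (19.48 + 1.8×5.00)×5.00 = 142.4 ft²
P = b + 2y√(1+z²) = 19.48 + 2×5.00×√(1+1.8²) = 40.07 ft
R = A/P = 142.4/40.07 = 3.554 ft
Q = (1.486/n)·A·R^(2/3)·S^(1/2) = (1.486/0.027) × 142.4 × 3.554^(2/3) × 0.0025^(1/2) = 912.5 ft³/s

913 ft³/s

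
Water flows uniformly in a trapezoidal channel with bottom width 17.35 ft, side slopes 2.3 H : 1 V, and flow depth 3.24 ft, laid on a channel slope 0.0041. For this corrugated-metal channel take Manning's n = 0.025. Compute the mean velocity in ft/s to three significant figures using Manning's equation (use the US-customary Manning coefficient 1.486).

A = (b + z·y)·y = (17.35 + 2.3×3.24)×3.24 = 80.36 ft²
P = b + 2y√(1+z²) = 17.35 + 2×3.24×√(1+2.3²) = 33.60 ft
R = A/P = 80.36/33.60 = 2.391 ft
Q = (1.486/n)·A·R^(2/3)·S^(1/2) = (1.486/0.025) × 80.36 × 2.391^(2/3) × 0.0041^(1/2) = 547.0 ft³/s
V = Q/A = 547.0/80.36 = 6.806 ft/s

6.81 ft/s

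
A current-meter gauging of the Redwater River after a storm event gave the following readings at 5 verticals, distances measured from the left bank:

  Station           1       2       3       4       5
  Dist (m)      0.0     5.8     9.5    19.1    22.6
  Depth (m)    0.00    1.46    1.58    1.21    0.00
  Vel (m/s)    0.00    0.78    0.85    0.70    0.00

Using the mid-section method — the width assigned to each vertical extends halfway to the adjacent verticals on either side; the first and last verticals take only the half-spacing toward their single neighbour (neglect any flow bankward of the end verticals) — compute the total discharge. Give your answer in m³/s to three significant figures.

19.9 m³/s

w_2 = (9.5 − 0.0)/2 = 4.75 m; q_2 = 0.78 × 1.46 × 4.75 = 5.409 m³/s
w_3 = (19.1 − 5.8)/2 = 6.65 m; q_3 = 0.85 × 1.58 × 6.65 = 8.931 m³/s
w_4 = (22.6 − 9.5)/2 = 6.55 m; q_4 = 0.70 × 1.21 × 6.55 = 5.548 m³/s
Stations 1, 5 contribute zero (depth or velocity is 0).
Q = Σ qᵢ = 19.89 m³/s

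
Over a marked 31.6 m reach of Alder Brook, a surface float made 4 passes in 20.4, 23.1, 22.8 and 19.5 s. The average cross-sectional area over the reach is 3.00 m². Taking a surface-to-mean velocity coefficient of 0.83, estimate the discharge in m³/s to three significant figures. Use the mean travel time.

3.67 m³/s

t̄ = (20.4 + 23.1 + 22.8 + 19.5) / 4 = 21.45 s
v_surface = L / t̄ = 31.6 / 21.45 = 1.473 m/s
v_mean = 0.83 × 1.473 = 1.223 m/s
Q = A × v_mean = 3.00 × 1.223 = 3.668 m³/s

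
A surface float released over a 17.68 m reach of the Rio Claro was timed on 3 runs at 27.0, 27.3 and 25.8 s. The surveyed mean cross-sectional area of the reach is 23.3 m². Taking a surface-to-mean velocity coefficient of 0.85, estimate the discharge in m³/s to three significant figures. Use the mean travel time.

t̄ = (27.0 + 27.3 + 25.8) / 3 = 26.7 s
v_surface = L / t̄ = 17.68 / 26.7 = 0.6622 m/s
v_mean = 0.85 × 0.6622 = 0.5628 m/s
Q = A × v_mean = 23.3 × 0.5628 = 13.11 m³/s

13.1 m³/s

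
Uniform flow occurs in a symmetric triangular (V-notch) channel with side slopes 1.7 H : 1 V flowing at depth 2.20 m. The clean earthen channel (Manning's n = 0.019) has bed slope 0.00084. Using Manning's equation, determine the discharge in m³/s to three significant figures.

12.1 m³/s

A = z·y² = 1.7×2.20² = 8.228 m²
P = 2y√(1+z²) = 2×2.20×√(1+1.7²) = 8.678 m
R = A/P = 8.228/8.678 = 0.9481 m
Q = (1/n)·A·R^(2/3)·S^(1/2) = (1/0.019) × 8.228 × 0.9481^(2/3) × 0.00084^(1/2) = 12.11 m³/s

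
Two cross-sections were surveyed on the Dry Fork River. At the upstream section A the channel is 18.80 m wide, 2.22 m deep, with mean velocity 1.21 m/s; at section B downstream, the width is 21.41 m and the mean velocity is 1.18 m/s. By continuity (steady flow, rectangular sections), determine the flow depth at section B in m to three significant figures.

Q = A₁V₁ = (18.80×2.22) × 1.21 = 50.50 m³/s
d₂ = Q/(b₂ V₂) = 50.50/(21.41×1.18) = 1.999 m

2.00 m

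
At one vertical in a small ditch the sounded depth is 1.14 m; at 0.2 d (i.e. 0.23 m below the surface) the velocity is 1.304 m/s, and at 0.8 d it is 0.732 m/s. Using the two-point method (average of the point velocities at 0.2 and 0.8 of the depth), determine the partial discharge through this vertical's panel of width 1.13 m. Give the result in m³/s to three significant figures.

1.31 m³/s

v̄ = (1.304 + 0.732) / 2 = 1.018 m/s
q = v̄ × d × w = 1.018 × 1.14 × 1.13 = 1.311 m³/s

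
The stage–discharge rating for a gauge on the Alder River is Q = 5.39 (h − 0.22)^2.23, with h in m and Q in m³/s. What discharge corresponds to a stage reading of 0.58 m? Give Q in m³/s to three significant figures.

0.552 m³/s

Q = 5.39 × (0.58 − 0.22)^2.23 = 5.39 × 0.36^2.23 = 0.5523 m³/s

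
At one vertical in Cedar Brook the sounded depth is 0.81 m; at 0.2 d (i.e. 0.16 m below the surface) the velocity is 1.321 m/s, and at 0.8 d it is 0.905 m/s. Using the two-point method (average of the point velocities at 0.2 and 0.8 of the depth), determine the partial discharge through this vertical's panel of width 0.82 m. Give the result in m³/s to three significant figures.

0.739 m³/s

v̄ = (1.321 + 0.905) / 2 = 1.113 m/s
q = v̄ × d × w = 1.113 × 0.81 × 0.82 = 0.7393 m³/s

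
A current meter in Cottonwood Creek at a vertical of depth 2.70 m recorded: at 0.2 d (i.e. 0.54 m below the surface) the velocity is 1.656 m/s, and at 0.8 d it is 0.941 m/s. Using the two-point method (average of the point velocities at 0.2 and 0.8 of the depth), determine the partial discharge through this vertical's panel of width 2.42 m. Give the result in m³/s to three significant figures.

v̄ = (1.656 + 0.941) / 2 = 1.299 m/s
q = v̄ × d × w = 1.299 × 2.70 × 2.42 = 8.484 m³/s

8.48 m³/s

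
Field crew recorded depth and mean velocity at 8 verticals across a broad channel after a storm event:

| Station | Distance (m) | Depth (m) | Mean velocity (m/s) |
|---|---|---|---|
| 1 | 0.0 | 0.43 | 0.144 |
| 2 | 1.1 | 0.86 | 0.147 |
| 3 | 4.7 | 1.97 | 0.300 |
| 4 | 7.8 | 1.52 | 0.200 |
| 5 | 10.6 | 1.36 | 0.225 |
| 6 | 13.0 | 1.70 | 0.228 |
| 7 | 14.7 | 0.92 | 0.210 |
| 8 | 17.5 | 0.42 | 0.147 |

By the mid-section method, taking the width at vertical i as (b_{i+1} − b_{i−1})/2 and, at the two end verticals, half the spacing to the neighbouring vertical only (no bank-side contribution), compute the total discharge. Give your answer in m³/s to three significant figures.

5.32 m³/s

w_1 = (1.1 − 0.0)/2 = 0.55 m; q_1 = 0.144 × 0.43 × 0.55 = 0.03406 m³/s
w_2 = (4.7 − 0.0)/2 = 2.35 m; q_2 = 0.147 × 0.86 × 2.35 = 0.2971 m³/s
w_3 = (7.8 − 1.1)/2 = 3.35 m; q_3 = 0.300 × 1.97 × 3.35 = 1.980 m³/s
w_4 = (10.6 − 4.7)/2 = 2.95 m; q_4 = 0.200 × 1.52 × 2.95 = 0.8968 m³/s
w_5 = (13.0 − 7.8)/2 = 2.6 m; q_5 = 0.225 × 1.36 × 2.6 = 0.7956 m³/s
w_6 = (14.7 − 10.6)/2 = 2.05 m; q_6 = 0.228 × 1.70 × 2.05 = 0.7946 m³/s
w_7 = (17.5 − 13.0)/2 = 2.25 m; q_7 = 0.210 × 0.92 × 2.25 = 0.4347 m³/s
w_8 = (17.5 − 14.7)/2 = 1.4 m; q_8 = 0.147 × 0.42 × 1.4 = 0.08644 m³/s
Q = Σ qᵢ = 5.319 m³/s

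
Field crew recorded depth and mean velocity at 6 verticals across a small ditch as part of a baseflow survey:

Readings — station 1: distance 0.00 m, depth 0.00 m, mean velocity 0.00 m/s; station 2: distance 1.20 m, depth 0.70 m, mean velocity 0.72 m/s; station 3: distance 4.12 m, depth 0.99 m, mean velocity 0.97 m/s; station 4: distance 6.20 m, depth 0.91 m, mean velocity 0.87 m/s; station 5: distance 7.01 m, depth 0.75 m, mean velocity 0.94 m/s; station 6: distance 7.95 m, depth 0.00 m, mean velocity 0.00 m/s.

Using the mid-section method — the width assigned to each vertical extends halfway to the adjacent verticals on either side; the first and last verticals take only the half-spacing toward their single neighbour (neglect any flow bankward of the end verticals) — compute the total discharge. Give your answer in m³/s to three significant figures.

5.20 m³/s

w_2 = (4.12 − 0.00)/2 = 2.06 m; q_2 = 0.72 × 0.70 × 2.06 = 1.038 m³/s
w_3 = (6.20 − 1.20)/2 = 2.5 m; q_3 = 0.97 × 0.99 × 2.5 = 2.401 m³/s
w_4 = (7.01 − 4.12)/2 = 1.445 m; q_4 = 0.87 × 0.91 × 1.445 = 1.144 m³/s
w_5 = (7.95 − 6.20)/2 = 0.875 m; q_5 = 0.94 × 0.75 × 0.875 = 0.6169 m³/s
Stations 1, 6 contribute zero (depth or velocity is 0).
Q = Σ qᵢ = 5.200 m³/s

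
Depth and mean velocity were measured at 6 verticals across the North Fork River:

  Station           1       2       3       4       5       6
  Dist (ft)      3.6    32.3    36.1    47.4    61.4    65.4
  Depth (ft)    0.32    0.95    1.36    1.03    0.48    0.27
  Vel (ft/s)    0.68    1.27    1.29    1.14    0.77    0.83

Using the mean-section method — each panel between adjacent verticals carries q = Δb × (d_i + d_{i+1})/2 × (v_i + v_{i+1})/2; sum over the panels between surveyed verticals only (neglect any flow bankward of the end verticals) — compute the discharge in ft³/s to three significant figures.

Panel 1-2: Δb = 28.7 ft, d̄ = (0.32+0.95)/2 = 0.635, v̄ = (0.68+1.27)/2 = 0.975 → q = 28.7×0.635×0.975 = 17.77 ft³/s
Panel 2-3: Δb = 3.8 ft, d̄ = (0.95+1.36)/2 = 1.155, v̄ = (1.27+1.29)/2 = 1.28 → q = 3.8×1.155×1.28 = 5.618 ft³/s
Panel 3-4: Δb = 11.3 ft, d̄ = (1.36+1.03)/2 = 1.195, v̄ = (1.29+1.14)/2 = 1.215 → q = 11.3×1.195×1.215 = 16.41 ft³/s
Panel 4-5: Δb = 14 ft, d̄ = (1.03+0.48)/2 = 0.755, v̄ = (1.14+0.77)/2 = 0.955 → q = 14×0.755×0.955 = 10.09 ft³/s
Panel 5-6: Δb = 4 ft, d̄ = (0.48+0.27)/2 = 0.375, v̄ = (0.77+0.83)/2 = 0.8 → q = 4×0.375×0.8 = 1.200 ft³/s
Q = Σ q = 51.09 ft³/s

51.1 ft³/s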